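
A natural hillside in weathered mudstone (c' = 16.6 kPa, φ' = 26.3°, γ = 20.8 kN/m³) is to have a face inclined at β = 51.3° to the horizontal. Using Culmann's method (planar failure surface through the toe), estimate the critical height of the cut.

H_c = 23.84 m

Culmann's analysis gives the critical failure plane at α_cr = (β + φ')/2 = (51.3 + 26.3)/2 = 38.8°, and the critical height
H_c = (4c'/γ) · sinβ cosφ' / [1 − cos(β − φ')]
    = (4·16.6/20.8) · sin51.3°·cos26.3° / [1 − cos(25.0°)]
    = 3.192 · 0.7804·0.8965 / [1 − 0.9063]
    = 3.192 · 0.6996 / 0.0937
    = 23.84 m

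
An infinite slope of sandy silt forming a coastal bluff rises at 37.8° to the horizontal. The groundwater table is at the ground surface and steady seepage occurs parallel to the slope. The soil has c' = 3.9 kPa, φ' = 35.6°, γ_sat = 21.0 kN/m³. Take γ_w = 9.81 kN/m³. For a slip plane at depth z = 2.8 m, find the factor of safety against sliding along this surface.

With seepage parallel to the slope and the water table at the surface, the effective normal stress on the slip plane uses the buoyant unit weight γ' = γ_sat − γ_w while the driving shear stress uses γ_sat:
FS = [c' + γ' z cos²β tanφ'] / [γ_sat z sinβ cosβ]
γ' = 21.0 − 9.81 = 11.19 kN/m³
Numerator = 3.9 + 11.19·2.8·cos²37.8°·tan35.6° = 3.9 + 11.19·2.8·0.6243·0.7159 = 17.905 kPa
Denominator = 21.0·2.8·sin37.8°·cos37.8° = 21.0·2.8·0.6129·0.7902 = 28.476 kPa
FS = 17.905 / 28.476 = 0.629

FS = 0.63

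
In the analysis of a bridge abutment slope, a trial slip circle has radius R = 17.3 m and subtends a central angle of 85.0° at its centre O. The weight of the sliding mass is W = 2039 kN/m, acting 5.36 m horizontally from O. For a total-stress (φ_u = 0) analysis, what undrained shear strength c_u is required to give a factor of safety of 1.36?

FS = c_u·L_a·R / (W·d), so c_u = FS·W·d / (L_a·R).
Arc length L_a = R·θ = 17.3·(85.0°·π/180) = 17.3·1.4835 = 25.67 m
c_u = 1.36·2039·5.36 / (25.67·17.3) = 14863.5 / 444.01 = 33.48 kPa

c_u = 33.5 kPa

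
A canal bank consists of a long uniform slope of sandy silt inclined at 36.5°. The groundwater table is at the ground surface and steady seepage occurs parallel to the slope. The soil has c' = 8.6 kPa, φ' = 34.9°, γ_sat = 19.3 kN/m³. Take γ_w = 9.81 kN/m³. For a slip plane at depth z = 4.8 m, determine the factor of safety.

With seepage parallel to the slope and the water table at the surface, the effective normal stress on the slip plane uses the buoyant unit weight γ' = γ_sat − γ_w while the driving shear stress uses γ_sat:
FS = [c' + γ' z cos²β tanφ'] / [γ_sat z sinβ cosβ]
γ' = 19.3 − 9.81 = 9.49 kN/m³
Numerator = 8.6 + 9.49·4.8·cos²36.5°·tan34.9° = 8.6 + 9.49·4.8·0.6462·0.6976 = 29.134 kPa
Denominator = 19.3·4.8·sin36.5°·cos36.5° = 19.3·4.8·0.5948·0.8039 = 44.296 kPa
FS = 29.134 / 44.296 = 0.658

FS = 0.66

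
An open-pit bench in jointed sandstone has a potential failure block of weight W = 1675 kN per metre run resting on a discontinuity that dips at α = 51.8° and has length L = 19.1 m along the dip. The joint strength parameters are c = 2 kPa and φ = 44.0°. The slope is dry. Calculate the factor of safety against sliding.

Resolving the block weight along and normal to the plane and applying the Mohr–Coulomb strength on the joint:
N' = W cosα = 1675·cos51.8° = 1035.8 kN/m
Driving force T = W sinα = 1675·sin51.8° = 1316.3 kN/m
Resisting force R = c·L + N'·tanφ = 2·19.1 + 1035.8·tan44.0° = 38.2 + 1000.3 = 1038.5 kN/m
FS = R / T = 1038.5 / 1316.3 = 0.789

FS = 0.79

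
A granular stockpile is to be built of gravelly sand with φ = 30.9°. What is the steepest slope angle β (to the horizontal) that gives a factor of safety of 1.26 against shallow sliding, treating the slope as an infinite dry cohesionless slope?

For an infinite dry cohesionless slope FS = tanφ/tanβ, so tanβ = tanφ / FS.
tanβ = tan30.9° / 1.26 = 0.5985 / 1.26 = 0.4750
β = arctan(0.4750) = 25.41°

β = 25.4°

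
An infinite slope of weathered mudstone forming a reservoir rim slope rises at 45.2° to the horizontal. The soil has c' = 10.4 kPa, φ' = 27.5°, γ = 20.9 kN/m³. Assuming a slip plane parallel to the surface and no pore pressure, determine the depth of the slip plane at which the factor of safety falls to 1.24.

Setting FS = 1.24 in FS = [c' + γz cos²β tanφ'] / [γz sinβ cosβ] and solving for z:
z = c' / [γ cosβ (FS·sinβ − cosβ·tanφ')]
  = 10.4 / [20.9·cos45.2°·(1.24·sin45.2° − cos45.2°·tan27.5°)]
  = 10.4 / [20.9·0.7046·(1.24·0.7096 − 0.7046·0.5206)]
  = 10.4 / 7.5557 = 1.376 m

z = 1.38 m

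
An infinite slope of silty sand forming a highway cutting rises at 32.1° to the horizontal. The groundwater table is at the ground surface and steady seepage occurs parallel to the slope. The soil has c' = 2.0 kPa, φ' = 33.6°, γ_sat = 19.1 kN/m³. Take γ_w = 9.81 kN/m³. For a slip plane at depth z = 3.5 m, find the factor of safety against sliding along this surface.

FS = 0.58

With seepage parallel to the slope and the water table at the surface, the effective normal stress on the slip plane uses the buoyant unit weight γ' = γ_sat − γ_w while the driving shear stress uses γ_sat:
FS = [c' + γ' z cos²β tanφ'] / [γ_sat z sinβ cosβ]
γ' = 19.1 − 9.81 = 9.29 kN/m³
Numerator = 2.0 + 9.29·3.5·cos²32.1°·tan33.6° = 2.0 + 9.29·3.5·0.7176·0.6644 = 17.503 kPa
Denominator = 19.1·3.5·sin32.1°·cos32.1° = 19.1·3.5·0.5314·0.8471 = 30.093 kPa
FS = 17.503 / 30.093 = 0.582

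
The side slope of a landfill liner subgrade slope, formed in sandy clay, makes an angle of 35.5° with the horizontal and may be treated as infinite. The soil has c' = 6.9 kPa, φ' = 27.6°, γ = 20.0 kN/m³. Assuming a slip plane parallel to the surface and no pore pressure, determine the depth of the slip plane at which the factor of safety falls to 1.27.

Setting FS = 1.27 in FS = [c' + γz cos²β tanφ'] / [γz sinβ cosβ] and solving for z:
z = c' / [γ cosβ (FS·sinβ − cosβ·tanφ')]
  = 6.9 / [20.0·cos35.5°·(1.27·sin35.5° − cos35.5°·tan27.6°)]
  = 6.9 / [20.0·0.8141·(1.27·0.5807 − 0.8141·0.5228)]
  = 6.9 / 5.0782 = 1.359 m

z = 1.36 m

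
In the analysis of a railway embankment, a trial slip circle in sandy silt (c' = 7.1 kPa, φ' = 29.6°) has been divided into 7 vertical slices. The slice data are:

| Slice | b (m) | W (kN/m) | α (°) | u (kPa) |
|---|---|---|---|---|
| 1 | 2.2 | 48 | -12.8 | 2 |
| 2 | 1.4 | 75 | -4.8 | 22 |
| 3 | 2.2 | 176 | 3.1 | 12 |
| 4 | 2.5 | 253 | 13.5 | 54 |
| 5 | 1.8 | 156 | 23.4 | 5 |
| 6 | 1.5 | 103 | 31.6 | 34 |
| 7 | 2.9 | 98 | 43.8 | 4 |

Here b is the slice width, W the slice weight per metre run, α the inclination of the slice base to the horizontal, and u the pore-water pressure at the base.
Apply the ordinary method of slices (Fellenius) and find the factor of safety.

FS = 1.84

Ordinary method of slices: FS = Σ[c'·Δl_i + (W_i cosα_i − u_i·Δl_i)·tanφ'] / Σ W_i sinα_i, with Δl_i = b_i / cosα_i.
Slice 1: Δl = 2.2/cos(-12.8°) = 2.256 m; N'_1 = 48·cos(-12.8°) − 2·2.256 = 42.3; c'Δl = 16.02; W sinα = -10.6
Slice 2: Δl = 1.4/cos(-4.8°) = 1.405 m; N'_2 = 75·cos(-4.8°) − 22·1.405 = 43.8; c'Δl = 9.97; W sinα = -6.3
Slice 3: Δl = 2.2/cos3.1° = 2.203 m; N'_3 = 176·cos3.1° − 12·2.203 = 149.3; c'Δl = 15.64; W sinα = 9.5
Slice 4: Δl = 2.5/cos13.5° = 2.571 m; N'_4 = 253·cos13.5° − 54·2.571 = 107.2; c'Δl = 18.25; W sinα = 59.1
Slice 5: Δl = 1.8/cos23.4° = 1.961 m; N'_5 = 156·cos23.4° − 5·1.961 = 133.4; c'Δl = 13.93; W sinα = 62.0
Slice 6: Δl = 1.5/cos31.6° = 1.761 m; N'_6 = 103·cos31.6° − 34·1.761 = 27.8; c'Δl = 12.50; W sinα = 54.0
Slice 7: Δl = 2.9/cos43.8° = 4.018 m; N'_7 = 98·cos43.8° − 4·4.018 = 54.7; c'Δl = 28.53; W sinα = 67.8
Σc'Δl = 114.8 kN/m; ΣN' = 558.5 kN/m; ΣW sinα = 235.4 kN/m
Resisting = 114.8 + 558.5·tan29.6° = 114.8 + 317.3 = 432.1 kN/m
FS = 432.1 / 235.4 = 1.835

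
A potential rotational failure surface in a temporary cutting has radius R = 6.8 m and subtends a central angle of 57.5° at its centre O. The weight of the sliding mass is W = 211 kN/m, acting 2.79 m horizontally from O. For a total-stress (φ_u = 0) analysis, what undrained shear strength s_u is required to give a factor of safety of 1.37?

s_u = 17.4 kPa

FS = s_u·L_a·R / (W·d), so s_u = FS·W·d / (L_a·R).
Arc length L_a = R·θ = 6.8·(57.5°·π/180) = 6.8·1.0036 = 6.82 m
s_u = 1.37·211·2.79 / (6.82·6.8) = 806.5 / 46.40 = 17.38 kPa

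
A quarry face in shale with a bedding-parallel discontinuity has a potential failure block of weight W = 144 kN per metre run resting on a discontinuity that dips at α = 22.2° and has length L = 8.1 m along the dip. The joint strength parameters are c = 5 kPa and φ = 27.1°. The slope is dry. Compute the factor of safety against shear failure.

Resolving the block weight along and normal to the plane and applying the Mohr–Coulomb strength on the joint:
N' = W cosα = 144·cos22.2° = 133.3 kN/m
Driving force T = W sinα = 144·sin22.2° = 54.4 kN/m
Resisting force R = c·L + N'·tanφ = 5·8.1 + 133.3·tan27.1° = 40.5 + 68.2 = 108.7 kN/m
FS = R / T = 108.7 / 54.4 = 1.998

FS = 2.00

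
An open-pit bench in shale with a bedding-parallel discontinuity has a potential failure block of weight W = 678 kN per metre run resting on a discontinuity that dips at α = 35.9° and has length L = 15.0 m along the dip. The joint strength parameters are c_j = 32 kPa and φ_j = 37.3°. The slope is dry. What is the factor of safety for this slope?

Resolving the block weight along and normal to the plane and applying the Mohr–Coulomb strength on the joint:
N' = W cosα = 678·cos35.9° = 549.2 kN/m
Driving force T = W sinα = 678·sin35.9° = 397.6 kN/m
Resisting force R = c_j·L + N'·tanφ_j = 32·15.0 + 549.2·tan37.3° = 480.0 + 418.4 = 898.4 kN/m
FS = R / T = 898.4 / 397.6 = 2.260

FS = 2.26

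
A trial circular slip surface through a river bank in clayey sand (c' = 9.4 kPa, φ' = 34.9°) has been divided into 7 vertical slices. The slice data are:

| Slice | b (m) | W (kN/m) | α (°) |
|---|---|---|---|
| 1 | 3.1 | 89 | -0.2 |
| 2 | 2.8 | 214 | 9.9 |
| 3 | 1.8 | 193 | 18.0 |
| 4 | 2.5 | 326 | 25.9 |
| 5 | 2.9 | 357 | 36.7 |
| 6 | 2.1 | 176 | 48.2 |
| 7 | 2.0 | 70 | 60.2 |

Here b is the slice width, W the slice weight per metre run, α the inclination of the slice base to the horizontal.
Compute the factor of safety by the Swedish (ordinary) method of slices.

Ordinary method of slices: FS = Σ[c'·Δl_i + (W_i cosα_i)·tanφ'] / Σ W_i sinα_i, with Δl_i = b_i / cosα_i.
Slice 1: Δl = 3.1/cos(-0.2°) = 3.100 m; N'_1 = 89·cos(-0.2°) = 89.0; c'Δl = 29.14; W sinα = -0.3
Slice 2: Δl = 2.8/cos9.9° = 2.842 m; N'_2 = 214·cos9.9° = 210.8; c'Δl = 26.72; W sinα = 36.8
Slice 3: Δl = 1.8/cos18.0° = 1.893 m; N'_3 = 193·cos18.0° = 183.6; c'Δl = 17.79; W sinα = 59.6
Slice 4: Δl = 2.5/cos25.9° = 2.779 m; N'_4 = 326·cos25.9° = 293.3; c'Δl = 26.12; W sinα = 142.4
Slice 5: Δl = 2.9/cos36.7° = 3.617 m; N'_5 = 357·cos36.7° = 286.2; c'Δl = 34.00; W sinα = 213.4
Slice 6: Δl = 2.1/cos48.2° = 3.151 m; N'_6 = 176·cos48.2° = 117.3; c'Δl = 29.62; W sinα = 131.2
Slice 7: Δl = 2.0/cos60.2° = 4.024 m; N'_7 = 70·cos60.2° = 34.8; c'Δl = 37.83; W sinα = 60.7
Σc'Δl = 201.2 kN/m; ΣN' = 1215.0 kN/m; ΣW sinα = 643.8 kN/m
Resisting = 201.2 + 1215.0·tan34.9° = 201.2 + 847.6 = 1048.8 kN/m
FS = 1048.8 / 643.8 = 1.629

FS = 1.63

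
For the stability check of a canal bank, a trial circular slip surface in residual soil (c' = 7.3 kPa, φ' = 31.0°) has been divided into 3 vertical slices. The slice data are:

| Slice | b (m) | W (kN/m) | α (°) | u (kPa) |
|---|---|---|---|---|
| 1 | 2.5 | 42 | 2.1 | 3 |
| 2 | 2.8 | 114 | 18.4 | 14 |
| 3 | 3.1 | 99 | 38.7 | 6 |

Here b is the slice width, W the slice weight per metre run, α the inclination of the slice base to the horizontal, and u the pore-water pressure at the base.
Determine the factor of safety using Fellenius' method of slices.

Ordinary method of slices: FS = Σ[c'·Δl_i + (W_i cosα_i − u_i·Δl_i)·tanφ'] / Σ W_i sinα_i, with Δl_i = b_i / cosα_i.
Slice 1: Δl = 2.5/cos2.1° = 2.502 m; N'_1 = 42·cos2.1° − 3·2.502 = 34.5; c'Δl = 18.26; W sinα = 1.5
Slice 2: Δl = 2.8/cos18.4° = 2.951 m; N'_2 = 114·cos18.4° − 14·2.951 = 66.9; c'Δl = 21.54; W sinα = 36.0
Slice 3: Δl = 3.1/cos38.7° = 3.972 m; N'_3 = 99·cos38.7° − 6·3.972 = 53.4; c'Δl = 29.00; W sinα = 61.9
Σc'Δl = 68.8 kN/m; ΣN' = 154.8 kN/m; ΣW sinα = 99.4 kN/m
Resisting = 68.8 + 154.8·tan31.0° = 68.8 + 93.0 = 161.8 kN/m
FS = 161.8 / 99.4 = 1.627

FS = 1.63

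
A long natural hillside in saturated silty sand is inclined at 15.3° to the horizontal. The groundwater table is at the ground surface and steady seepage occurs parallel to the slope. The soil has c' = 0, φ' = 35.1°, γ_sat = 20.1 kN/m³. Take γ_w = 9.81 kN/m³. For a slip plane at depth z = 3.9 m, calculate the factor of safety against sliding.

FS = 1.32

With seepage parallel to the slope and the water table at the surface, the effective normal stress on the slip plane uses the buoyant unit weight γ' = γ_sat − γ_w while the driving shear stress uses γ_sat:
FS = [c' + γ' z cos²β tanφ'] / [γ_sat z sinβ cosβ]
(For c' = 0 this reduces to FS = (γ'/γ_sat)·tanφ'/tanβ.)
γ' = 20.1 − 9.81 = 10.29 kN/m³
Numerator = 0.0 + 10.29·3.9·cos²15.3°·tan35.1° = 0.0 + 10.29·3.9·0.9304·0.7028 = 26.241 kPa
Denominator = 20.1·3.9·sin15.3°·cos15.3° = 20.1·3.9·0.2639·0.9646 = 19.952 kPa
FS = 26.241 / 19.952 = 1.315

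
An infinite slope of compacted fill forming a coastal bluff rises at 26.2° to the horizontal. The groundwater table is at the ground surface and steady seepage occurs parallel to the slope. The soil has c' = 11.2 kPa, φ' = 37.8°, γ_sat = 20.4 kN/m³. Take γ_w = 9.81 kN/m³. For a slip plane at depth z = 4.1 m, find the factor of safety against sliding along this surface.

With seepage parallel to the slope and the water table at the surface, the effective normal stress on the slip plane uses the buoyant unit weight γ' = γ_sat − γ_w while the driving shear stress uses γ_sat:
FS = [c' + γ' z cos²β tanφ'] / [γ_sat z sinβ cosβ]
γ' = 20.4 − 9.81 = 10.59 kN/m³
Numerator = 11.2 + 10.59·4.1·cos²26.2°·tan37.8° = 11.2 + 10.59·4.1·0.8051·0.7757 = 38.314 kPa
Denominator = 20.4·4.1·sin26.2°·cos26.2° = 20.4·4.1·0.4415·0.8973 = 33.134 kPa
FS = 38.314 / 33.134 = 1.156

FS = 1.16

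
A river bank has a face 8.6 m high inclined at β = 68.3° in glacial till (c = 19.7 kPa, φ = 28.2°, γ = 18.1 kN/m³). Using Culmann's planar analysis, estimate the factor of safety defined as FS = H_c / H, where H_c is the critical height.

FS = 1.76

H_c = (4c/γ) · sinβ cosφ / [1 − cos(β − φ)]
    = (4·19.7/18.1) · sin68.3°·cos28.2° / [1 − cos40.1°]
    = 4.354 · 0.8188 / 0.2351 = 15.16 m
FS = H_c / H = 15.16 / 8.6 = 1.763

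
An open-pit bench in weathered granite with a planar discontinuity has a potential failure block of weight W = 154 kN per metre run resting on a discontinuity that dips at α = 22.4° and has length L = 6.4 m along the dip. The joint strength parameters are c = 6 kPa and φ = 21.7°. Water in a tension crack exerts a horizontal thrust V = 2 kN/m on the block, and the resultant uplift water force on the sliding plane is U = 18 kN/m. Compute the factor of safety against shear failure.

Resolving the block weight along and normal to the plane and applying the Mohr–Coulomb strength on the joint:
N' = W cosα − U − V sinα = 154·cos22.4° − 18 − 2·sin22.4° = 123.6 kN/m
Driving force T = W sinα + V cosα = 154·sin22.4° + 2·cos22.4° = 60.5 kN/m
Resisting force R = c·L + N'·tanφ = 6·6.4 + 123.6·tan21.7° = 38.4 + 49.2 = 87.6 kN/m
FS = R / T = 87.6 / 60.5 = 1.447

FS = 1.45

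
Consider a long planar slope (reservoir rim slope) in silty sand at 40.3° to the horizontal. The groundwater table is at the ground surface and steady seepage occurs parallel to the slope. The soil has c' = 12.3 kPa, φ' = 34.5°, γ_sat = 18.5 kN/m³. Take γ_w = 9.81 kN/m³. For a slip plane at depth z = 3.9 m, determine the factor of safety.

With seepage parallel to the slope and the water table at the surface, the effective normal stress on the slip plane uses the buoyant unit weight γ' = γ_sat − γ_w while the driving shear stress uses γ_sat:
FS = [c' + γ' z cos²β tanφ'] / [γ_sat z sinβ cosβ]
γ' = 18.5 − 9.81 = 8.69 kN/m³
Numerator = 12.3 + 8.69·3.9·cos²40.3°·tan34.5° = 12.3 + 8.69·3.9·0.5817·0.6873 = 25.848 kPa
Denominator = 18.5·3.9·sin40.3°·cos40.3° = 18.5·3.9·0.6468·0.7627 = 35.591 kPa
FS = 25.848 / 35.591 = 0.726

FS = 0.73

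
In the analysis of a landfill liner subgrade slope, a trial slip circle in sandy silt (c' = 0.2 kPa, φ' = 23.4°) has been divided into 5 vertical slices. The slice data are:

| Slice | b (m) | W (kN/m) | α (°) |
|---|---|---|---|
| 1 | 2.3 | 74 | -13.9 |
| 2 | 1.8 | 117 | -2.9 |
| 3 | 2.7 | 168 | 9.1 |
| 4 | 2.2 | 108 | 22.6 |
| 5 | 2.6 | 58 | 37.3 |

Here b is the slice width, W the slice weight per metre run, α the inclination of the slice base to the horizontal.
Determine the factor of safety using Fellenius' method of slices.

Ordinary method of slices: FS = Σ[c'·Δl_i + (W_i cosα_i)·tanφ'] / Σ W_i sinα_i, with Δl_i = b_i / cosα_i.
Slice 1: Δl = 2.3/cos(-13.9°) = 2.369 m; N'_1 = 74·cos(-13.9°) = 71.8; c'Δl = 0.47; W sinα = -17.8
Slice 2: Δl = 1.8/cos(-2.9°) = 1.802 m; N'_2 = 117·cos(-2.9°) = 116.9; c'Δl = 0.36; W sinα = -5.9
Slice 3: Δl = 2.7/cos9.1° = 2.734 m; N'_3 = 168·cos9.1° = 165.9; c'Δl = 0.55; W sinα = 26.6
Slice 4: Δl = 2.2/cos22.6° = 2.383 m; N'_4 = 108·cos22.6° = 99.7; c'Δl = 0.48; W sinα = 41.5
Slice 5: Δl = 2.6/cos37.3° = 3.268 m; N'_5 = 58·cos37.3° = 46.1; c'Δl = 0.65; W sinα = 35.1
Σc'Δl = 2.5 kN/m; ΣN' = 500.4 kN/m; ΣW sinα = 79.5 kN/m
Resisting = 2.5 + 500.4·tan23.4° = 2.5 + 216.5 = 219.1 kN/m
FS = 219.1 / 79.5 = 2.755

FS = 2.75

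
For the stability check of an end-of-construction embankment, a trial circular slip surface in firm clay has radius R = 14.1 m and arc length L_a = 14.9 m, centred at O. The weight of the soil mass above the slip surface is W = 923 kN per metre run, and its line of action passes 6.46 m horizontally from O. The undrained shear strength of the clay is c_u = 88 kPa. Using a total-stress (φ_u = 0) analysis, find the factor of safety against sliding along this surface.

Taking moments about the centre O, the resisting moment is provided by the undrained shear strength acting along the arc:
M_R = c_u·L_a·R = 88·14.90·14.1 = 18487.9 kN·m/m
M_D = W·d = 923·6.46 = 5962.6 kN·m/m
FS = M_R / M_D = 18487.9 / 5962.6 = 3.101

FS = 3.10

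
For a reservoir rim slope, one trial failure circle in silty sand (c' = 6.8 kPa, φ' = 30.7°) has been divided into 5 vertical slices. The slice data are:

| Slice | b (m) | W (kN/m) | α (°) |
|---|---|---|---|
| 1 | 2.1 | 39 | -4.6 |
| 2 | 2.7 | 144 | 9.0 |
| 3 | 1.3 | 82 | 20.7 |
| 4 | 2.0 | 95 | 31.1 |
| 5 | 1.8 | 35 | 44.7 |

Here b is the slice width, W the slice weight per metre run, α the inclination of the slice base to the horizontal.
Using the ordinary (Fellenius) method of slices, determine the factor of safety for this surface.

Ordinary method of slices: FS = Σ[c'·Δl_i + (W_i cosα_i)·tanφ'] / Σ W_i sinα_i, with Δl_i = b_i / cosα_i.
Slice 1: Δl = 2.1/cos(-4.6°) = 2.107 m; N'_1 = 39·cos(-4.6°) = 38.9; c'Δl = 14.33; W sinα = -3.1
Slice 2: Δl = 2.7/cos9.0° = 2.734 m; N'_2 = 144·cos9.0° = 142.2; c'Δl = 18.59; W sinα = 22.5
Slice 3: Δl = 1.3/cos20.7° = 1.390 m; N'_3 = 82·cos20.7° = 76.7; c'Δl = 9.45; W sinα = 29.0
Slice 4: Δl = 2.0/cos31.1° = 2.336 m; N'_4 = 95·cos31.1° = 81.3; c'Δl = 15.88; W sinα = 49.1
Slice 5: Δl = 1.8/cos44.7° = 2.532 m; N'_5 = 35·cos44.7° = 24.9; c'Δl = 17.22; W sinα = 24.6
Σc'Δl = 75.5 kN/m; ΣN' = 364.0 kN/m; ΣW sinα = 122.1 kN/m
Resisting = 75.5 + 364.0·tan30.7° = 75.5 + 216.1 = 291.6 kN/m
FS = 291.6 / 122.1 = 2.389

FS = 2.39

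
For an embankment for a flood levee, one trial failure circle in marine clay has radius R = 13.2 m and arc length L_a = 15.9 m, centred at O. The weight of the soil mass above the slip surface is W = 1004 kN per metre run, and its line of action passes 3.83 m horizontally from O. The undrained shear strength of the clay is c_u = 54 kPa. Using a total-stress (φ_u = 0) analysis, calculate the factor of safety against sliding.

FS = 2.95

Taking moments about the centre O, the resisting moment is provided by the undrained shear strength acting along the arc:
M_R = c_u·L_a·R = 54·15.90·13.2 = 11333.5 kN·m/m
M_D = W·d = 1004·3.83 = 3845.3 kN·m/m
FS = M_R / M_D = 11333.5 / 3845.3 = 2.947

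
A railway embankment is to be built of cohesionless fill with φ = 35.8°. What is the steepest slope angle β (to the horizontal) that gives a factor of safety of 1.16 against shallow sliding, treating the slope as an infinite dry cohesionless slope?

β = 31.9°

For an infinite dry cohesionless slope FS = tanφ/tanβ, so tanβ = tanφ / FS.
tanβ = tan35.8° / 1.16 = 0.7212 / 1.16 = 0.6217
β = arctan(0.6217) = 31.87°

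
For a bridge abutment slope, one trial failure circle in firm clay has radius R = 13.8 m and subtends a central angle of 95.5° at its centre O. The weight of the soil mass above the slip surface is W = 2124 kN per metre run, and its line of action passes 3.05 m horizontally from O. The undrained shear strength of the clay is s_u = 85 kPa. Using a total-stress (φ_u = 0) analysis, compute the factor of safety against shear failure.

FS = 4.16

Taking moments about the centre O, the resisting moment is provided by the undrained shear strength acting along the arc:
Arc length L_a = R·θ = 13.8·(95.5°·π/180) = 13.8·1.6668 = 23.00 m
M_R = s_u·L_a·R = 85·23.00·13.8 = 26981.0 kN·m/m
M_D = W·d = 2124·3.05 = 6478.2 kN·m/m
FS = M_R / M_D = 26981.0 / 6478.2 = 4.165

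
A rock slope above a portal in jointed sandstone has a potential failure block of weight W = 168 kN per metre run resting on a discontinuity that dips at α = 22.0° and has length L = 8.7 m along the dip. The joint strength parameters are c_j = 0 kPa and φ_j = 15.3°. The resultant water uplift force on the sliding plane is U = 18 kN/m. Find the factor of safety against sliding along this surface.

Resolving the block weight along and normal to the plane and applying the Mohr–Coulomb strength on the joint:
N' = W cosα − U = 168·cos22.0° − 18 = 137.8 kN/m
Driving force T = W sinα = 168·sin22.0° = 62.9 kN/m
Resisting force R = c_j·L + N'·tanφ_j = 0·8.7 + 137.8·tan15.3° = 0.0 + 37.7 = 37.7 kN/m
FS = R / T = 37.7 / 62.9 = 0.599

FS = 0.60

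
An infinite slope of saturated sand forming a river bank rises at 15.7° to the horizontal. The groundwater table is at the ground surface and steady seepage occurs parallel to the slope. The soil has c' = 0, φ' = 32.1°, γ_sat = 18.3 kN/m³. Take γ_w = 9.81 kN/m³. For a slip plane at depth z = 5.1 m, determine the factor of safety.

FS = 1.04

With seepage parallel to the slope and the water table at the surface, the effective normal stress on the slip plane uses the buoyant unit weight γ' = γ_sat − γ_w while the driving shear stress uses γ_sat:
FS = [c' + γ' z cos²β tanφ'] / [γ_sat z sinβ cosβ]
(For c' = 0 this reduces to FS = (γ'/γ_sat)·tanφ'/tanβ.)
γ' = 18.3 − 9.81 = 8.49 kN/m³
Numerator = 0.0 + 8.49·5.1·cos²15.7°·tan32.1° = 0.0 + 8.49·5.1·0.9268·0.6273 = 25.173 kPa
Denominator = 18.3·5.1·sin15.7°·cos15.7° = 18.3·5.1·0.2706·0.9627 = 24.313 kPa
FS = 25.173 / 24.313 = 1.035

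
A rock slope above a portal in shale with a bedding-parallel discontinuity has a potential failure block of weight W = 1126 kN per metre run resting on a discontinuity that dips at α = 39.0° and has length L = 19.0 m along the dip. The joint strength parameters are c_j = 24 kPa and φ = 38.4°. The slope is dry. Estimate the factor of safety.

FS = 1.62

Resolving the block weight along and normal to the plane and applying the Mohr–Coulomb strength on the joint:
N' = W cosα = 1126·cos39.0° = 875.1 kN/m
Driving force T = W sinα = 1126·sin39.0° = 708.6 kN/m
Resisting force R = c_j·L + N'·tanφ = 24·19.0 + 875.1·tan38.4° = 456.0 + 693.6 = 1149.6 kN/m
FS = R / T = 1149.6 / 708.6 = 1.622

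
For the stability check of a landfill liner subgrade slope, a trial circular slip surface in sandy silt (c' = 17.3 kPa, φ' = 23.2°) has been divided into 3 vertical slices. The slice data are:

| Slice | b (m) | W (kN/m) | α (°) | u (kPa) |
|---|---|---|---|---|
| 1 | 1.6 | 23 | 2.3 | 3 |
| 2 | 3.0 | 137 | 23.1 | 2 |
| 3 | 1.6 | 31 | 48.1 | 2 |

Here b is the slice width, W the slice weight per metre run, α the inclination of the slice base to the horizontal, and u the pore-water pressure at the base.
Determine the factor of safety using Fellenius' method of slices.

Ordinary method of slices: FS = Σ[c'·Δl_i + (W_i cosα_i − u_i·Δl_i)·tanφ'] / Σ W_i sinα_i, with Δl_i = b_i / cosα_i.
Slice 1: Δl = 1.6/cos2.3° = 1.601 m; N'_1 = 23·cos2.3° − 3·1.601 = 18.2; c'Δl = 27.70; W sinα = 0.9
Slice 2: Δl = 3.0/cos23.1° = 3.262 m; N'_2 = 137·cos23.1° − 2·3.262 = 119.5; c'Δl = 56.42; W sinα = 53.8
Slice 3: Δl = 1.6/cos48.1° = 2.396 m; N'_3 = 31·cos48.1° − 2·2.396 = 15.9; c'Δl = 41.45; W sinα = 23.1
Σc'Δl = 125.6 kN/m; ΣN' = 153.6 kN/m; ΣW sinα = 77.7 kN/m
Resisting = 125.6 + 153.6·tan23.2° = 125.6 + 65.8 = 191.4 kN/m
FS = 191.4 / 77.7 = 2.462

FS = 2.46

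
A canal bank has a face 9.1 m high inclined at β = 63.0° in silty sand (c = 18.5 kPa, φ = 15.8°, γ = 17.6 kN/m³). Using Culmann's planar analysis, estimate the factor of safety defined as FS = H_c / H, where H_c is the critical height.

FS = 1.24

H_c = (4c/γ) · sinβ cosφ / [1 − cos(β − φ)]
    = (4·18.5/17.6) · sin63.0°·cos15.8° / [1 − cos47.2°]
    = 4.205 · 0.8573 / 0.3206 = 11.25 m
FS = H_c / H = 11.25 / 9.1 = 1.236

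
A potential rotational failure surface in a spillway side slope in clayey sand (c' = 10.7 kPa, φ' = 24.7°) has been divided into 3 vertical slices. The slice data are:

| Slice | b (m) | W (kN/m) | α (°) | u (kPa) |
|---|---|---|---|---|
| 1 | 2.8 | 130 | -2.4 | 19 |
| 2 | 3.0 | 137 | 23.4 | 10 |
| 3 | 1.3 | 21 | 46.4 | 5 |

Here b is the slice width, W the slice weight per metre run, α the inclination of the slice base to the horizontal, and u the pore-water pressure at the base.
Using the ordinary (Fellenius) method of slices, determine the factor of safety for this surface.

Ordinary method of slices: FS = Σ[c'·Δl_i + (W_i cosα_i − u_i·Δl_i)·tanφ'] / Σ W_i sinα_i, with Δl_i = b_i / cosα_i.
Slice 1: Δl = 2.8/cos(-2.4°) = 2.802 m; N'_1 = 130·cos(-2.4°) − 19·2.802 = 76.6; c'Δl = 29.99; W sinα = -5.4
Slice 2: Δl = 3.0/cos23.4° = 3.269 m; N'_2 = 137·cos23.4° − 10·3.269 = 93.0; c'Δl = 34.98; W sinα = 54.4
Slice 3: Δl = 1.3/cos46.4° = 1.885 m; N'_3 = 21·cos46.4° − 5·1.885 = 5.1; c'Δl = 20.17; W sinα = 15.2
Σc'Δl = 85.1 kN/m; ΣN' = 174.7 kN/m; ΣW sinα = 64.2 kN/m
Resisting = 85.1 + 174.7·tan24.7° = 85.1 + 80.4 = 165.5 kN/m
FS = 165.5 / 64.2 = 2.579

FS = 2.58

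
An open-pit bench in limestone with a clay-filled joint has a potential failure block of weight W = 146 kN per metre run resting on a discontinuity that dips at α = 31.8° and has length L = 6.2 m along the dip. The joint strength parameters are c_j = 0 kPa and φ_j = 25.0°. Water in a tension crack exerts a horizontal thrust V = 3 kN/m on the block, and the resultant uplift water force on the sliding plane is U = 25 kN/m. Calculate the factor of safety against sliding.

FS = 0.57

Resolving the block weight along and normal to the plane and applying the Mohr–Coulomb strength on the joint:
N' = W cosα − U − V sinα = 146·cos31.8° − 25 − 3·sin31.8° = 97.5 kN/m
Driving force T = W sinα + V cosα = 146·sin31.8° + 3·cos31.8° = 79.5 kN/m
Resisting force R = c_j·L + N'·tanφ_j = 0·6.2 + 97.5·tan25.0° = 0.0 + 45.5 = 45.5 kN/m
FS = R / T = 45.5 / 79.5 = 0.572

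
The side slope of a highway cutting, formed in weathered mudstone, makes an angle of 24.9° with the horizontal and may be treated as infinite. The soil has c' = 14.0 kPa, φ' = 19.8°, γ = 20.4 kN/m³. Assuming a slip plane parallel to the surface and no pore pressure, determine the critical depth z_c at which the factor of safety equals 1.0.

Setting FS = 1.00 in FS = [c' + γz cos²β tanφ'] / [γz sinβ cosβ] and solving for z:
z = c' / [γ cosβ (FS·sinβ − cosβ·tanφ')]
  = 14.0 / [20.4·cos24.9°·(1.00·sin24.9° − cos24.9°·tan19.8°)]
  = 14.0 / [20.4·0.9070·(1.00·0.4210 − 0.9070·0.3600)]
  = 14.0 / 1.7482 = 8.008 m

z_c = 8.01 m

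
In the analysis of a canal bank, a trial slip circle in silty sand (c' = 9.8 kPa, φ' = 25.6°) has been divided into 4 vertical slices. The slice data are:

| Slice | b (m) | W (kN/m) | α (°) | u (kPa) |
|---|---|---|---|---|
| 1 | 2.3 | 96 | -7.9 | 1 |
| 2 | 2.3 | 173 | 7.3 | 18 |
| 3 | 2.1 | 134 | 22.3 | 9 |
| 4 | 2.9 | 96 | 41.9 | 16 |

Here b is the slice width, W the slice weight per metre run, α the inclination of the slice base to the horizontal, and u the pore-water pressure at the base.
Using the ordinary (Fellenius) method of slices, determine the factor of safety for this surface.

FS = 2.15

Ordinary method of slices: FS = Σ[c'·Δl_i + (W_i cosα_i − u_i·Δl_i)·tanφ'] / Σ W_i sinα_i, with Δl_i = b_i / cosα_i.
Slice 1: Δl = 2.3/cos(-7.9°) = 2.322 m; N'_1 = 96·cos(-7.9°) − 1·2.322 = 92.8; c'Δl = 22.76; W sinα = -13.2
Slice 2: Δl = 2.3/cos7.3° = 2.319 m; N'_2 = 173·cos7.3° − 18·2.319 = 129.9; c'Δl = 22.72; W sinα = 22.0
Slice 3: Δl = 2.1/cos22.3° = 2.270 m; N'_3 = 134·cos22.3° − 9·2.270 = 103.6; c'Δl = 22.24; W sinα = 50.8
Slice 4: Δl = 2.9/cos41.9° = 3.896 m; N'_4 = 96·cos41.9° − 16·3.896 = 9.1; c'Δl = 38.18; W sinα = 64.1
Σc'Δl = 105.9 kN/m; ΣN' = 335.3 kN/m; ΣW sinα = 123.7 kN/m
Resisting = 105.9 + 335.3·tan25.6° = 105.9 + 160.6 = 266.6 kN/m
FS = 266.6 / 123.7 = 2.154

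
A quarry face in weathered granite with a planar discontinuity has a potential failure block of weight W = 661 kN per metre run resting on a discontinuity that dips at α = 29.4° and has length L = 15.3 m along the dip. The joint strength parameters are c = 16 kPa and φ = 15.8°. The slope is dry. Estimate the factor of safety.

Resolving the block weight along and normal to the plane and applying the Mohr–Coulomb strength on the joint:
N' = W cosα = 661·cos29.4° = 575.9 kN/m
Driving force T = W sinα = 661·sin29.4° = 324.5 kN/m
Resisting force R = c·L + N'·tanφ = 16·15.3 + 575.9·tan15.8° = 244.8 + 163.0 = 407.8 kN/m
FS = R / T = 407.8 / 324.5 = 1.257

FS = 1.26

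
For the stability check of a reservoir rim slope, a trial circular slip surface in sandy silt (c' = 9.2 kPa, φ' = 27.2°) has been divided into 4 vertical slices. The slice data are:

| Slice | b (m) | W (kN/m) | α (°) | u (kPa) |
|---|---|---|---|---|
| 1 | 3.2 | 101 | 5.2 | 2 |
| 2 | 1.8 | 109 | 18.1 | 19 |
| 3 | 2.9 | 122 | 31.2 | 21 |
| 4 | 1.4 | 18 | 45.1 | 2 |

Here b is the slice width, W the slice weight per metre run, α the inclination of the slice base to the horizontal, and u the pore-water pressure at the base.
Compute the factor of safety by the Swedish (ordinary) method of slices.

FS = 1.69

Ordinary method of slices: FS = Σ[c'·Δl_i + (W_i cosα_i − u_i·Δl_i)·tanφ'] / Σ W_i sinα_i, with Δl_i = b_i / cosα_i.
Slice 1: Δl = 3.2/cos5.2° = 3.213 m; N'_1 = 101·cos5.2° − 2·3.213 = 94.2; c'Δl = 29.56; W sinα = 9.2
Slice 2: Δl = 1.8/cos18.1° = 1.894 m; N'_2 = 109·cos18.1° − 19·1.894 = 67.6; c'Δl = 17.42; W sinα = 33.9
Slice 3: Δl = 2.9/cos31.2° = 3.390 m; N'_3 = 122·cos31.2° − 21·3.390 = 33.2; c'Δl = 31.19; W sinα = 63.2
Slice 4: Δl = 1.4/cos45.1° = 1.983 m; N'_4 = 18·cos45.1° − 2·1.983 = 8.7; c'Δl = 18.25; W sinα = 12.8
Σc'Δl = 96.4 kN/m; ΣN' = 203.7 kN/m; ΣW sinα = 119.0 kN/m
Resisting = 96.4 + 203.7·tan27.2° = 96.4 + 104.7 = 201.1 kN/m
FS = 201.1 / 119.0 = 1.690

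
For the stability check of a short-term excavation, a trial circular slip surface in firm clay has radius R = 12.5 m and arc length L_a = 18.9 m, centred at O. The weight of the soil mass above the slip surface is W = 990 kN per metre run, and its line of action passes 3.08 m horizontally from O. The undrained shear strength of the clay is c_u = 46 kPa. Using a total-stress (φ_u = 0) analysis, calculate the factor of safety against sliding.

Taking moments about the centre O, the resisting moment is provided by the undrained shear strength acting along the arc:
M_R = c_u·L_a·R = 46·18.90·12.5 = 10867.5 kN·m/m
M_D = W·d = 990·3.08 = 3049.2 kN·m/m
FS = M_R / M_D = 10867.5 / 3049.2 = 3.564

FS = 3.56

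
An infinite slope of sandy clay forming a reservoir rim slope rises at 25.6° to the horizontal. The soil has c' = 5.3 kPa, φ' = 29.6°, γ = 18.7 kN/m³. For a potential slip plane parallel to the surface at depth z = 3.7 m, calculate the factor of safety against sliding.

For an infinite slope with a slip plane parallel to the surface (no pore pressure): FS = [c' + γz cos²β tanφ'] / [γz sinβ cosβ].
γz = 18.7·3.7 = 69.19 kN/m²
Numerator = 5.3 + 69.19·cos²25.6°·tan29.6° = 5.3 + 69.19·0.8133·0.5681 = 37.267 kPa
Denominator = 69.19·sin25.6°·cos25.6° = 69.19·0.4321·0.9018 = 26.961 kPa
FS = 37.267 / 26.961 = 1.382

FS = 1.38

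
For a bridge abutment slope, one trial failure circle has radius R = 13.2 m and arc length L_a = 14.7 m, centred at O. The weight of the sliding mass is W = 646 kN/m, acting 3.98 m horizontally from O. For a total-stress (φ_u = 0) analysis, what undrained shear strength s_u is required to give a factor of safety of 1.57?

s_u = 20.8 kPa

FS = s_u·L_a·R / (W·d), so s_u = FS·W·d / (L_a·R).
s_u = 1.57·646·3.98 / (14.70·13.2) = 4036.6 / 194.04 = 20.80 kPa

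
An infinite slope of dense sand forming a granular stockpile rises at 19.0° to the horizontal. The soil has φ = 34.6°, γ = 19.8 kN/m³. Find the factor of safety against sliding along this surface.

FS = 2.00

For a dry cohesionless infinite slope the factor of safety is FS = tanφ / tanβ.
FS = tan34.6° / tan19.0° = 0.6899 / 0.3443 = 2.003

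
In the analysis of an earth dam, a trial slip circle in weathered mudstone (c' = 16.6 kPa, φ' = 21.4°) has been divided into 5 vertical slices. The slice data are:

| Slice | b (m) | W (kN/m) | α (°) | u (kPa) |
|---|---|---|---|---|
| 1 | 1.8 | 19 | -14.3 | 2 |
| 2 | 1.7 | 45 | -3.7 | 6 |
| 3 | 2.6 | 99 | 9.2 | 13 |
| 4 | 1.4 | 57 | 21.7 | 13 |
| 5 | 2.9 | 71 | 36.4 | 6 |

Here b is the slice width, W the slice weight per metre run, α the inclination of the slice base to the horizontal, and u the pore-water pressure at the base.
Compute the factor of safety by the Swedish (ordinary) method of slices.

Ordinary method of slices: FS = Σ[c'·Δl_i + (W_i cosα_i − u_i·Δl_i)·tanφ'] / Σ W_i sinα_i, with Δl_i = b_i / cosα_i.
Slice 1: Δl = 1.8/cos(-14.3°) = 1.858 m; N'_1 = 19·cos(-14.3°) − 2·1.858 = 14.7; c'Δl = 30.84; W sinα = -4.7
Slice 2: Δl = 1.7/cos(-3.7°) = 1.704 m; N'_2 = 45·cos(-3.7°) − 6·1.704 = 34.7; c'Δl = 28.28; W sinα = -2.9
Slice 3: Δl = 2.6/cos9.2° = 2.634 m; N'_3 = 99·cos9.2° − 13·2.634 = 63.5; c'Δl = 43.72; W sinα = 15.8
Slice 4: Δl = 1.4/cos21.7° = 1.507 m; N'_4 = 57·cos21.7° − 13·1.507 = 33.4; c'Δl = 25.01; W sinα = 21.1
Slice 5: Δl = 2.9/cos36.4° = 3.603 m; N'_5 = 71·cos36.4° − 6·3.603 = 35.5; c'Δl = 59.81; W sinα = 42.1
Σc'Δl = 187.7 kN/m; ΣN' = 181.8 kN/m; ΣW sinα = 71.4 kN/m
Resisting = 187.7 + 181.8·tan21.4° = 187.7 + 71.2 = 258.9 kN/m
FS = 258.9 / 71.4 = 3.624

FS = 3.62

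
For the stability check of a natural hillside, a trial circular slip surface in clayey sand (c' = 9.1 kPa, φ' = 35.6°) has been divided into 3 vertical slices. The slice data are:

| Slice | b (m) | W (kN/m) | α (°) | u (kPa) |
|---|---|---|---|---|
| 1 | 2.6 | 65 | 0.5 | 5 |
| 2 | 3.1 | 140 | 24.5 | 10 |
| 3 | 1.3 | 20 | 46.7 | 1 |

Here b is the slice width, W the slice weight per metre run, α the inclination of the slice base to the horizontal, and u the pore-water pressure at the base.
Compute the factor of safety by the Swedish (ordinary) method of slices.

Ordinary method of slices: FS = Σ[c'·Δl_i + (W_i cosα_i − u_i·Δl_i)·tanφ'] / Σ W_i sinα_i, with Δl_i = b_i / cosα_i.
Slice 1: Δl = 2.6/cos0.5° = 2.600 m; N'_1 = 65·cos0.5° − 5·2.600 = 52.0; c'Δl = 23.66; W sinα = 0.6
Slice 2: Δl = 3.1/cos24.5° = 3.407 m; N'_2 = 140·cos24.5° − 10·3.407 = 93.3; c'Δl = 31.00; W sinα = 58.1
Slice 3: Δl = 1.3/cos46.7° = 1.896 m; N'_3 = 20·cos46.7° − 1·1.896 = 11.8; c'Δl = 17.25; W sinα = 14.6
Σc'Δl = 71.9 kN/m; ΣN' = 157.1 kN/m; ΣW sinα = 73.2 kN/m
Resisting = 71.9 + 157.1·tan35.6° = 71.9 + 112.5 = 184.4 kN/m
FS = 184.4 / 73.2 = 2.520

FS = 2.52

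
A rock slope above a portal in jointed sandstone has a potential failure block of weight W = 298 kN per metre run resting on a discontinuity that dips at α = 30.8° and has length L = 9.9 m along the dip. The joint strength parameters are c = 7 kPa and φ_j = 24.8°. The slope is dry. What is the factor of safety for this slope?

Resolving the block weight along and normal to the plane and applying the Mohr–Coulomb strength on the joint:
N' = W cosα = 298·cos30.8° = 256.0 kN/m
Driving force T = W sinα = 298·sin30.8° = 152.6 kN/m
Resisting force R = c·L + N'·tanφ_j = 7·9.9 + 256.0·tan24.8° = 69.3 + 118.3 = 187.6 kN/m
FS = R / T = 187.6 / 152.6 = 1.229

FS = 1.23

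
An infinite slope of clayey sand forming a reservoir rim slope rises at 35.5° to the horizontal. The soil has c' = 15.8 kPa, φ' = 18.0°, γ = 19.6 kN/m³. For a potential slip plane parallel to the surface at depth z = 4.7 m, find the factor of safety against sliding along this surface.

FS = 0.82

For an infinite slope with a slip plane parallel to the surface (no pore pressure): FS = [c' + γz cos²β tanφ'] / [γz sinβ cosβ].
γz = 19.6·4.7 = 92.12 kN/m²
Numerator = 15.8 + 92.12·cos²35.5°·tan18.0° = 15.8 + 92.12·0.6628·0.3249 = 35.638 kPa
Denominator = 92.12·sin35.5°·cos35.5° = 92.12·0.5807·0.8141 = 43.551 kPa
FS = 35.638 / 43.551 = 0.818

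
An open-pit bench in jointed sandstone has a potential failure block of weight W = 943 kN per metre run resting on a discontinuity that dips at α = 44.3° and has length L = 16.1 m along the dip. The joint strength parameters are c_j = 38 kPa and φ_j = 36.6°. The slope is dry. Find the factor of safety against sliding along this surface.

FS = 1.69

Resolving the block weight along and normal to the plane and applying the Mohr–Coulomb strength on the joint:
N' = W cosα = 943·cos44.3° = 674.9 kN/m
Driving force T = W sinα = 943·sin44.3° = 658.6 kN/m
Resisting force R = c_j·L + N'·tanφ_j = 38·16.1 + 674.9·tan36.6° = 611.8 + 501.2 = 1113.0 kN/m
FS = R / T = 1113.0 / 658.6 = 1.690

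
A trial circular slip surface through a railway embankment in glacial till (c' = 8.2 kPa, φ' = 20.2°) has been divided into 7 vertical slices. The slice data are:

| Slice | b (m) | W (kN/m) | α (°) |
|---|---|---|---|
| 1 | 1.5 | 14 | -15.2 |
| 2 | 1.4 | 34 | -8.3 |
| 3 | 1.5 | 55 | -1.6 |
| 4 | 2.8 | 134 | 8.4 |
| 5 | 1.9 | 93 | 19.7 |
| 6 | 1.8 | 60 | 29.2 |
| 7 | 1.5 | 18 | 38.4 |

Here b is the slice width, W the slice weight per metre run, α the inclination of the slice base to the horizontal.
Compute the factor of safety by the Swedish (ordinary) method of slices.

FS = 3.10

Ordinary method of slices: FS = Σ[c'·Δl_i + (W_i cosα_i)·tanφ'] / Σ W_i sinα_i, with Δl_i = b_i / cosα_i.
Slice 1: Δl = 1.5/cos(-15.2°) = 1.554 m; N'_1 = 14·cos(-15.2°) = 13.5; c'Δl = 12.75; W sinα = -3.7
Slice 2: Δl = 1.4/cos(-8.3°) = 1.415 m; N'_2 = 34·cos(-8.3°) = 33.6; c'Δl = 11.60; W sinα = -4.9
Slice 3: Δl = 1.5/cos(-1.6°) = 1.501 m; N'_3 = 55·cos(-1.6°) = 55.0; c'Δl = 12.30; W sinα = -1.5
Slice 4: Δl = 2.8/cos8.4° = 2.830 m; N'_4 = 134·cos8.4° = 132.6; c'Δl = 23.21; W sinα = 19.6
Slice 5: Δl = 1.9/cos19.7° = 2.018 m; N'_5 = 93·cos19.7° = 87.6; c'Δl = 16.55; W sinα = 31.3
Slice 6: Δl = 1.8/cos29.2° = 2.062 m; N'_6 = 60·cos29.2° = 52.4; c'Δl = 16.91; W sinα = 29.3
Slice 7: Δl = 1.5/cos38.4° = 1.914 m; N'_7 = 18·cos38.4° = 14.1; c'Δl = 15.69; W sinα = 11.2
Σc'Δl = 109.0 kN/m; ΣN' = 388.7 kN/m; ΣW sinα = 81.3 kN/m
Resisting = 109.0 + 388.7·tan20.2° = 109.0 + 143.0 = 252.0 kN/m
FS = 252.0 / 81.3 = 3.102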